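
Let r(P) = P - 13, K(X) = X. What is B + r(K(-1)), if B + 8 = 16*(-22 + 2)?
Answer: -342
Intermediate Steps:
r(P) = -13 + P
B = -328 (B = -8 + 16*(-22 + 2) = -8 + 16*(-20) = -8 - 320 = -328)
B + r(K(-1)) = -328 + (-13 - 1) = -328 - 14 = -342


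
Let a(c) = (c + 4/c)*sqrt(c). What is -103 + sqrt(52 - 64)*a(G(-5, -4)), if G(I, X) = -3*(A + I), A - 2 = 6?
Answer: -103 + 170*sqrt(3)/3 ≈ -4.8505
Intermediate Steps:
A = 8 (A = 2 + 6 = 8)
G(I, X) = -24 - 3*I (G(I, X) = -3*(8 + I) = -24 - 3*I)
a(c) = sqrt(c)*(c + 4/c)
-103 + sqrt(52 - 64)*a(G(-5, -4)) = -103 + sqrt(52 - 64)*((4 + (-24 - 3*(-5))**2)/sqrt(-24 - 3*(-5))) = -103 + sqrt(-12)*((4 + (-24 + 15)**2)/sqrt(-24 + 15)) = -103 + (2*I*sqrt(3))*((4 + (-9)**2)/sqrt(-9)) = -103 + (2*I*sqrt(3))*((-I/3)*(4 + 81)) = -103 + (2*I*sqrt(3))*(-I/3*85) = -103 + (2*I*sqrt(3))*(-85*I/3) = -103 + 170*sqrt(3)/3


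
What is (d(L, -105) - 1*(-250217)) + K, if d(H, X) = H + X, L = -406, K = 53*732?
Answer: 288502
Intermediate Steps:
K = 38796
(d(L, -105) - 1*(-250217)) + K = ((-406 - 105) - 1*(-250217)) + 38796 = (-511 + 250217) + 38796 = 249706 + 38796 = 288502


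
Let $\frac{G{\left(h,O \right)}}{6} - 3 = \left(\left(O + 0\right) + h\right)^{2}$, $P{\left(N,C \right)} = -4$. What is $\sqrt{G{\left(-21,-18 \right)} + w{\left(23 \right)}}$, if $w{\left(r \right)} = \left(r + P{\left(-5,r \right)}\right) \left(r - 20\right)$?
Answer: $\sqrt{9201} \approx 95.922$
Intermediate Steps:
$w{\left(r \right)} = \left(-20 + r\right) \left(-4 + r\right)$ ($w{\left(r \right)} = \left(r - 4\right) \left(r - 20\right) = \left(-4 + r\right) \left(-20 + r\right) = \left(-20 + r\right) \left(-4 + r\right)$)
$G{\left(h,O \right)} = 18 + 6 \left(O + h\right)^{2}$ ($G{\left(h,O \right)} = 18 + 6 \left(\left(O + 0\right) + h\right)^{2} = 18 + 6 \left(O + h\right)^{2}$)
$\sqrt{G{\left(-21,-18 \right)} + w{\left(23 \right)}} = \sqrt{\left(18 + 6 \left(-18 - 21\right)^{2}\right) + \left(80 + 23^{2} - 552\right)} = \sqrt{\left(18 + 6 \left(-39\right)^{2}\right) + \left(80 + 529 - 552\right)} = \sqrt{\left(18 + 6 \cdot 1521\right) + 57} = \sqrt{\left(18 + 9126\right) + 57} = \sqrt{9144 + 57} = \sqrt{9201}$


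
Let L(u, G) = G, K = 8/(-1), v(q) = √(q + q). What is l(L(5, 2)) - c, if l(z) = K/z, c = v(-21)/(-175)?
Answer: -4 + I*√42/175 ≈ -4.0 + 0.037033*I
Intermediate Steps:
v(q) = √2*√q (v(q) = √(2*q) = √2*√q)
K = -8 (K = 8*(-1) = -8)
c = -I*√42/175 (c = (√2*√(-21))/(-175) = (√2*(I*√21))*(-1/175) = (I*√42)*(-1/175) = -I*√42/175 ≈ -0.037033*I)
l(z) = -8/z
l(L(5, 2)) - c = -8/2 - (-1)*I*√42/175 = -8*½ + I*√42/175 = -4 + I*√42/175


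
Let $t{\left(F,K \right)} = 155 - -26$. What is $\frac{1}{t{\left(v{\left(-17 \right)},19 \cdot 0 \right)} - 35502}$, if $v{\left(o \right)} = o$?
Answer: $- \frac{1}{35321} \approx -2.8312 \cdot 10^{-5}$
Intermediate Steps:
$t{\left(F,K \right)} = 181$ ($t{\left(F,K \right)} = 155 + 26 = 181$)
$\frac{1}{t{\left(v{\left(-17 \right)},19 \cdot 0 \right)} - 35502} = \frac{1}{181 - 35502} = \frac{1}{-35321} = - \frac{1}{35321}$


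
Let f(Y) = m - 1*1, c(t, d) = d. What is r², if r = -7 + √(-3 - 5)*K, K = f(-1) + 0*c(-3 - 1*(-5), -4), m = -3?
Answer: -79 + 112*I*√2 ≈ -79.0 + 158.39*I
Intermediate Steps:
f(Y) = -4 (f(Y) = -3 - 1*1 = -3 - 1 = -4)
K = -4 (K = -4 + 0*(-4) = -4 + 0 = -4)
r = -7 - 8*I*√2 (r = -7 + √(-3 - 5)*(-4) = -7 + √(-8)*(-4) = -7 + (2*I*√2)*(-4) = -7 - 8*I*√2 ≈ -7.0 - 11.314*I)
r² = (-7 - 8*I*√2)²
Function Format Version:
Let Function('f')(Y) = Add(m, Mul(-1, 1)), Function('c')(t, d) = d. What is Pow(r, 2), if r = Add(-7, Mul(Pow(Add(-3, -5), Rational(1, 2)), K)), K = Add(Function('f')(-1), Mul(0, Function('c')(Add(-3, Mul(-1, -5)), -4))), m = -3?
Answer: Add(-79, Mul(112, I, Pow(2, Rational(1, 2)))) ≈ Add(-79.000, Mul(158.39, I))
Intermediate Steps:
Function('f')(Y) = -4 (Function('f')(Y) = Add(-3, Mul(-1, 1)) = Add(-3, -1) = -4)
K = -4 (K = Add(-4, Mul(0, -4)) = Add(-4, 0) = -4)
r = Add(-7, Mul(-8, I, Pow(2, Rational(1, 2)))) (r = Add(-7, Mul(Pow(Add(-3, -5), Rational(1, 2)), -4)) = Add(-7, Mul(Pow(-8, Rational(1, 2)), -4)) = Add(-7, Mul(Mul(2, I, Pow(2, Rational(1, 2))), -4)) = Add(-7, Mul(-8, I, Pow(2, Rational(1, 2)))) ≈ Add(-7.0000, Mul(-11.314, I)))
Pow(r, 2) = Pow(Add(-7, Mul(-8, I, Pow(2, Rational(1, 2)))), 2)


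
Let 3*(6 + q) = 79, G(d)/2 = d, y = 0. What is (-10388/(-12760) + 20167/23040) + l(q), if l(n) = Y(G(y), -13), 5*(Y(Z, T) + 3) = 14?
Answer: 10946809/7349760 ≈ 1.4894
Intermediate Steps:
G(d) = 2*d
q = 61/3 (q = -6 + (1/3)*79 = -6 + 79/3 = 61/3 ≈ 20.333)
Y(Z, T) = -1/5 (Y(Z, T) = -3 + (1/5)*14 = -3 + 14/5 = -1/5)
l(n) = -1/5
(-10388/(-12760) + 20167/23040) + l(q) = (-10388/(-12760) + 20167/23040) - 1/5 = (-10388*(-1/12760) + 20167*(1/23040)) - 1/5 = (2597/3190 + 20167/23040) - 1/5 = 12416761/7349760 - 1/5 = 10946809/7349760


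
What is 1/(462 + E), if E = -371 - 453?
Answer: -1/362 ≈ -0.0027624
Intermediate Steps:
E = -824
1/(462 + E) = 1/(462 - 824) = 1/(-362) = -1/362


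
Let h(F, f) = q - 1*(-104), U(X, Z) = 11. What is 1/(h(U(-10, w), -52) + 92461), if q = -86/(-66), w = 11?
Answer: 33/3054688 ≈ 1.0803e-5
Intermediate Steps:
q = 43/33 (q = -86*(-1/66) = 43/33 ≈ 1.3030)
h(F, f) = 3475/33 (h(F, f) = 43/33 - 1*(-104) = 43/33 + 104 = 3475/33)
1/(h(U(-10, w), -52) + 92461) = 1/(3475/33 + 92461) = 1/(3054688/33) = 33/3054688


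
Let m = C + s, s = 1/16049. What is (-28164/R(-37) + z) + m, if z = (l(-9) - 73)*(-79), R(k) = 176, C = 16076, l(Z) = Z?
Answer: 1437603769/64196 ≈ 22394.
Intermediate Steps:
s = 1/16049 ≈ 6.2309e-5
z = 6478 (z = (-9 - 73)*(-79) = -82*(-79) = 6478)
m = 258003725/16049 (m = 16076 + 1/16049 = 258003725/16049 ≈ 16076.)
(-28164/R(-37) + z) + m = (-28164/176 + 6478) + 258003725/16049 = (-28164*1/176 + 6478) + 258003725/16049 = (-7041/44 + 6478) + 258003725/16049 = 277991/44 + 258003725/16049 = 1437603769/64196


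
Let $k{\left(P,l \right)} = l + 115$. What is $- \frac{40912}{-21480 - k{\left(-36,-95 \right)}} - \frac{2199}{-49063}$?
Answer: $\frac{11945023}{6132875} \approx 1.9477$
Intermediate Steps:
$k{\left(P,l \right)} = 115 + l$
$- \frac{40912}{-21480 - k{\left(-36,-95 \right)}} - \frac{2199}{-49063} = - \frac{40912}{-21480 - \left(115 - 95\right)} - \frac{2199}{-49063} = - \frac{40912}{-21480 - 20} - - \frac{2199}{49063} = - \frac{40912}{-21480 - 20} + \frac{2199}{49063} = - \frac{40912}{-21500} + \frac{2199}{49063} = \left(-40912\right) \left(- \frac{1}{21500}\right) + \frac{2199}{49063} = \frac{10228}{5375} + \frac{2199}{49063} = \frac{11945023}{6132875}$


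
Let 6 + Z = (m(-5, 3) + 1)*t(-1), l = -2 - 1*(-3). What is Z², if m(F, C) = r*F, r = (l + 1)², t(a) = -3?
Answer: 2601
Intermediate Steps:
l = 1 (l = -2 + 3 = 1)
r = 4 (r = (1 + 1)² = 2² = 4)
m(F, C) = 4*F
Z = 51 (Z = -6 + (4*(-5) + 1)*(-3) = -6 + (-20 + 1)*(-3) = -6 - 19*(-3) = -6 + 57 = 51)
Z² = 51² = 2601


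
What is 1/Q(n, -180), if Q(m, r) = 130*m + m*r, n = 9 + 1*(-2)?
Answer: -1/350 ≈ -0.0028571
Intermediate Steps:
n = 7 (n = 9 - 2 = 7)
1/Q(n, -180) = 1/(7*(130 - 180)) = 1/(7*(-50)) = 1/(-350) = -1/350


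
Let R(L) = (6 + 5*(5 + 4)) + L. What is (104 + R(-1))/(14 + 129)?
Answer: 14/13 ≈ 1.0769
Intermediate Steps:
R(L) = 51 + L (R(L) = (6 + 5*9) + L = (6 + 45) + L = 51 + L)
(104 + R(-1))/(14 + 129) = (104 + (51 - 1))/(14 + 129) = (104 + 50)/143 = (1/143)*154 = 14/13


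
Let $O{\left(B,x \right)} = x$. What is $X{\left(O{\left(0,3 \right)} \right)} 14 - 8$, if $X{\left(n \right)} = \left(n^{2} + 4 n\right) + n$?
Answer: $328$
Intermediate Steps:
$X{\left(n \right)} = n^{2} + 5 n$
$X{\left(O{\left(0,3 \right)} \right)} 14 - 8 = 3 \left(5 + 3\right) 14 - 8 = 3 \cdot 8 \cdot 14 - 8 = 24 \cdot 14 - 8 = 336 - 8 = 328$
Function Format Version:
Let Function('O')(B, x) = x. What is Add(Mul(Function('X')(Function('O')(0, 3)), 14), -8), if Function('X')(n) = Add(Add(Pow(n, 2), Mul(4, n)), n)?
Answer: 328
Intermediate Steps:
Function('X')(n) = Add(Pow(n, 2), Mul(5, n))
Add(Mul(Function('X')(Function('O')(0, 3)), 14), -8) = Add(Mul(Mul(3, Add(5, 3)), 14), -8) = Add(Mul(Mul(3, 8), 14), -8) = Add(Mul(24, 14), -8) = Add(336, -8) = 328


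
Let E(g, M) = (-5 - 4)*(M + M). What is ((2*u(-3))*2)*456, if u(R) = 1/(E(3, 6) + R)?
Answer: -608/37 ≈ -16.432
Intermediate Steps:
E(g, M) = -18*M
u(R) = 1/(-108 + R) (u(R) = 1/(-18*6 + R) = 1/(-108 + R))
((2*u(-3))*2)*456 = ((2/(-108 - 3))*2)*456 = ((2/(-111))*2)*456 = ((2*(-1/111))*2)*456 = -2/111*2*456 = -4/111*456 = -608/37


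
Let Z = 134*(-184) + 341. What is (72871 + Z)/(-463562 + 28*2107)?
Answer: -24278/202283 ≈ -0.12002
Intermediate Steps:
Z = -24315 (Z = -24656 + 341 = -24315)
(72871 + Z)/(-463562 + 28*2107) = (72871 - 24315)/(-463562 + 28*2107) = 48556/(-463562 + 58996) = 48556/(-404566) = 48556*(-1/404566) = -24278/202283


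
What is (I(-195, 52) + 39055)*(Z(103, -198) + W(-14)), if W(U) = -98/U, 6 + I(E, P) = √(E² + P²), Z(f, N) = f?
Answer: 4295390 + 1430*√241 ≈ 4.3176e+6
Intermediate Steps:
I(E, P) = -6 + √(E² + P²)
(I(-195, 52) + 39055)*(Z(103, -198) + W(-14)) = ((-6 + √((-195)² + 52²)) + 39055)*(103 - 98/(-14)) = ((-6 + √(38025 + 2704)) + 39055)*(103 - 98*(-1/14)) = ((-6 + √40729) + 39055)*(103 + 7) = ((-6 + 13*√241) + 39055)*110 = (39049 + 13*√241)*110 = 4295390 + 1430*√241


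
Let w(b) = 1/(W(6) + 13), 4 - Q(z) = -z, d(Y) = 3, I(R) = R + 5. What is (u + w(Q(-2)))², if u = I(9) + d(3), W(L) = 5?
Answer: 94249/324 ≈ 290.89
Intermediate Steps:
I(R) = 5 + R
Q(z) = 4 + z (Q(z) = 4 - (-1)*z = 4 + z)
u = 17 (u = (5 + 9) + 3 = 14 + 3 = 17)
w(b) = 1/18 (w(b) = 1/(5 + 13) = 1/18)
(u + w(Q(-2)))² = (17 + 1/18)² = (307/18)² = 94249/324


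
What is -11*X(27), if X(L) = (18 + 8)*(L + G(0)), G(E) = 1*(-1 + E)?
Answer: -7436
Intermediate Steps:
G(E) = -1 + E
X(L) = -26 + 26*L (X(L) = (18 + 8)*(L + (-1 + 0)) = 26*(L - 1) = 26*(-1 + L) = -26 + 26*L)
-11*X(27) = -11*(-26 + 26*27) = -11*(-26 + 702) = -11*676 = -7436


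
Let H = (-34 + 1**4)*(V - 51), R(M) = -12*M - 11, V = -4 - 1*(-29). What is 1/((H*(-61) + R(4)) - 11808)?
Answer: -1/64205 ≈ -1.5575e-5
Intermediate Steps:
V = 25 (V = -4 + 29 = 25)
R(M) = -11 - 12*M
H = 858 (H = (-34 + 1**4)*(25 - 51) = (-34 + 1)*(-26) = -33*(-26) = 858)
1/((H*(-61) + R(4)) - 11808) = 1/((858*(-61) + (-11 - 12*4)) - 11808) = 1/((-52338 + (-11 - 48)) - 11808) = 1/((-52338 - 59) - 11808) = 1/(-52397 - 11808) = 1/(-64205) = -1/64205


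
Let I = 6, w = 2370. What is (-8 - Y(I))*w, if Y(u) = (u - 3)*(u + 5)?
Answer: -97170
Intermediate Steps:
Y(u) = (-3 + u)*(5 + u)
(-8 - Y(I))*w = (-8 - (-15 + 6² + 2*6))*2370 = (-8 - (-15 + 36 + 12))*2370 = (-8 - 1*33)*2370 = (-8 - 33)*2370 = -41*2370 = -97170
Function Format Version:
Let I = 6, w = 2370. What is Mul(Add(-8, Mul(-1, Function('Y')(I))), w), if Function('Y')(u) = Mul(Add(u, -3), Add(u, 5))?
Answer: -97170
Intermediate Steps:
Function('Y')(u) = Mul(Add(-3, u), Add(5, u))
Mul(Add(-8, Mul(-1, Function('Y')(I))), w) = Mul(Add(-8, Mul(-1, Add(-15, Pow(6, 2), Mul(2, 6)))), 2370) = Mul(Add(-8, Mul(-1, Add(-15, 36, 12))), 2370) = Mul(Add(-8, Mul(-1, 33)), 2370) = Mul(Add(-8, -33), 2370) = Mul(-41, 2370) = -97170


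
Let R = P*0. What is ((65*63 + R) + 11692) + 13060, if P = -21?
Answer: 28847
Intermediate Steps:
R = 0 (R = -21*0 = 0)
((65*63 + R) + 11692) + 13060 = ((65*63 + 0) + 11692) + 13060 = ((4095 + 0) + 11692) + 13060 = (4095 + 11692) + 13060 = 15787 + 13060 = 28847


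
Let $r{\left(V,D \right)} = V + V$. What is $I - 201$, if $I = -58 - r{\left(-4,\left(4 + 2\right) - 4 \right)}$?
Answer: $-251$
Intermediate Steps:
$r{\left(V,D \right)} = 2 V$
$I = -50$ ($I = -58 - 2 \left(-4\right) = -58 - -8 = -58 + 8 = -50$)
$I - 201 = -50 - 201 = -251$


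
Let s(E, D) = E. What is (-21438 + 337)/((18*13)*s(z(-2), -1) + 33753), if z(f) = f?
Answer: -21101/33285 ≈ -0.63395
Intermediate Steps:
(-21438 + 337)/((18*13)*s(z(-2), -1) + 33753) = (-21438 + 337)/((18*13)*(-2) + 33753) = -21101/(234*(-2) + 33753) = -21101/(-468 + 33753) = -21101/33285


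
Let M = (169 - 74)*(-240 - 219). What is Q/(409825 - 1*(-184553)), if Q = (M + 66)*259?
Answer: -3758867/198126 ≈ -18.972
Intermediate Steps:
M = -43605 (M = 95*(-459) = -43605)
Q = -11276601 (Q = (-43605 + 66)*259 = -43539*259 = -11276601)
Q/(409825 - 1*(-184553)) = -11276601/(409825 - 1*(-184553)) = -11276601/(409825 + 184553) = -11276601/594378 = -11276601*1/594378 = -3758867/198126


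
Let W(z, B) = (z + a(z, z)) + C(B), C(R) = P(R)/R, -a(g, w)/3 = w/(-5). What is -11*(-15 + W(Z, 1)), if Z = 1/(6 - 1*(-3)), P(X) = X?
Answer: 6842/45 ≈ 152.04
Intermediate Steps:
a(g, w) = 3*w/5 (a(g, w) = -3*w/(-5) = -3*w*(-1)/5 = -(-3)*w/5 = 3*w/5)
C(R) = 1 (C(R) = R/R = 1)
Z = 1/9 (Z = 1/(6 + 3) = 1/9 ≈ 0.11111)
W(z, B) = 1 + 8*z/5 (W(z, B) = (z + 3*z/5) + 1 = 8*z/5 + 1 = 1 + 8*z/5)
-11*(-15 + W(Z, 1)) = -11*(-15 + (1 + (8/5)*(1/9))) = -11*(-15 + (1 + 8/45)) = -11*(-15 + 53/45) = -11*(-622/45) = 6842/45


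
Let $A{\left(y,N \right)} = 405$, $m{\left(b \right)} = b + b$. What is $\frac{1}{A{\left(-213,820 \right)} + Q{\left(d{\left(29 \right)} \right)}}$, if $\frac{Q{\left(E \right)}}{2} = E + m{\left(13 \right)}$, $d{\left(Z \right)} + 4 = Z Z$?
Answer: $\frac{1}{2131} \approx 0.00046926$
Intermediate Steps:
$m{\left(b \right)} = 2 b$
$d{\left(Z \right)} = -4 + Z^{2}$ ($d{\left(Z \right)} = -4 + Z Z = -4 + Z^{2}$)
$Q{\left(E \right)} = 52 + 2 E$ ($Q{\left(E \right)} = 2 \left(E + 2 \cdot 13\right) = 2 \left(E + 26\right) = 2 \left(26 + E\right) = 52 + 2 E$)
$\frac{1}{A{\left(-213,820 \right)} + Q{\left(d{\left(29 \right)} \right)}} = \frac{1}{405 + \left(52 + 2 \left(-4 + 29^{2}\right)\right)} = \frac{1}{405 + \left(52 + 2 \left(-4 + 841\right)\right)} = \frac{1}{405 + \left(52 + 2 \cdot 837\right)} = \frac{1}{405 + \left(52 + 1674\right)} = \frac{1}{405 + 1726} = \frac{1}{2131}$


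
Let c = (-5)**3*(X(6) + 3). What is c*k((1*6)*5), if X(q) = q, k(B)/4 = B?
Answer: -135000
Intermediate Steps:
k(B) = 4*B
c = -1125 (c = (-5)**3*(6 + 3) = -125*9 = -1125)
c*k((1*6)*5) = -4500*(1*6)*5 = -4500*6*5 = -4500*30 = -1125*120 = -135000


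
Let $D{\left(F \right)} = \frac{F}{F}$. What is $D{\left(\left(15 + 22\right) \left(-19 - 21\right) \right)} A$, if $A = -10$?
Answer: $-10$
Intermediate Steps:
$D{\left(F \right)} = 1$
$D{\left(\left(15 + 22\right) \left(-19 - 21\right) \right)} A = 1 \left(-10\right) = -10$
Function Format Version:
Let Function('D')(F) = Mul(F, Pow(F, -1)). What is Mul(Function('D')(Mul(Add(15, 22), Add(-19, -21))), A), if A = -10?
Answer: -10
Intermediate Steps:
Function('D')(F) = 1
Mul(Function('D')(Mul(Add(15, 22), Add(-19, -21))), A) = Mul(1, -10) = -10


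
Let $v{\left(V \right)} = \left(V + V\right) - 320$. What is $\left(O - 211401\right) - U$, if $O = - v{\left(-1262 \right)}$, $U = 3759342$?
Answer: $-3967899$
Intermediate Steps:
$v{\left(V \right)} = -320 + 2 V$ ($v{\left(V \right)} = 2 V - 320 = -320 + 2 V$)
$O = 2844$ ($O = - (-320 + 2 \left(-1262\right)) = - (-320 - 2524) = \left(-1\right) \left(-2844\right) = 2844$)
$\left(O - 211401\right) - U = \left(2844 - 211401\right) - 3759342 = -208557 - 3759342 = -3967899$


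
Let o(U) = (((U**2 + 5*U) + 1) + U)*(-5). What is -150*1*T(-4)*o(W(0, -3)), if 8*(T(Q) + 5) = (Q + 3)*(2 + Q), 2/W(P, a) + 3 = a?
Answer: 9500/3 ≈ 3166.7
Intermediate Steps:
W(P, a) = 2/(-3 + a)
T(Q) = -5 + (2 + Q)*(3 + Q)/8 (T(Q) = -5 + ((Q + 3)*(2 + Q))/8 = -5 + ((3 + Q)*(2 + Q))/8 = -5 + ((2 + Q)*(3 + Q))/8 = -5 + (2 + Q)*(3 + Q)/8)
o(U) = -5 - 30*U - 5*U**2 (o(U) = ((1 + U**2 + 5*U) + U)*(-5) = (1 + U**2 + 6*U)*(-5) = -5 - 30*U - 5*U**2)
-150*1*T(-4)*o(W(0, -3)) = -150*1*(-17/4 + (1/8)*(-4)**2 + (5/8)*(-4))*(-5 - 60/(-3 - 3) - 5*4/(-3 - 3)**2) = -150*1*(-17/4 + (1/8)*16 - 5/2)*(-5 - 60/(-6) - 5*(2/(-6))**2) = -150*1*(-17/4 + 2 - 5/2)*(-5 - 60*(-1)/6 - 5*(2*(-1/6))**2) = -150*1*(-19/4)*(-5 - 30*(-1/3) - 5*(-1/3)**2) = -(-1425)*(-5 + 10 - 5*1/9)/2 = -(-1425)*(-5 + 10 - 5/9)/2 = -(-1425)*40/(2*9) = -150*(-190/9) = 9500/3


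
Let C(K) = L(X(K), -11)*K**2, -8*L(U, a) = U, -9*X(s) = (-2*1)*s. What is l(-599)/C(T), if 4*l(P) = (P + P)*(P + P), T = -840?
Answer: 358801/16464000 ≈ 0.021793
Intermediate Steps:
X(s) = 2*s/9 (X(s) = -(-2*1)*s/9 = -(-2)*s/9 = 2*s/9)
l(P) = P**2 (l(P) = ((P + P)*(P + P))/4 = ((2*P)*(2*P))/4 = (4*P**2)/4 = P**2)
L(U, a) = -U/8
C(K) = -K**3/36 (C(K) = (-K/36)*K**2 = -K**3/36)
l(-599)/C(T) = (-599)**2/((-1/36*(-840)**3)) = 358801/((-1/36*(-592704000))) = 358801/16464000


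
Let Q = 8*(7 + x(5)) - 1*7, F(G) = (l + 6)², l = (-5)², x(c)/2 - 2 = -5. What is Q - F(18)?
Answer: -960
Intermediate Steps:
x(c) = -6 (x(c) = 4 + 2*(-5) = 4 - 10 = -6)
l = 25
F(G) = 961 (F(G) = (25 + 6)² = 31² = 961)
Q = 1 (Q = 8*(7 - 6) - 1*7 = 8*1 - 7 = 8 - 7 = 1)
Q - F(18) = 1 - 1*961 = 1 - 961 = -960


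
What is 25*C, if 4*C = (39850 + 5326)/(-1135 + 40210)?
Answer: 11294/1563 ≈ 7.2258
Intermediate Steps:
C = 11294/39075 (C = ((39850 + 5326)/(-1135 + 40210))/4 = (45176/39075)/4 = (45176*(1/39075))/4 = (¼)*(45176/39075) = 11294/39075 ≈ 0.28903)
25*C = 25*(11294/39075) = 11294/1563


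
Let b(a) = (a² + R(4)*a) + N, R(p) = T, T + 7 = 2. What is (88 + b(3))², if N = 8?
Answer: 8100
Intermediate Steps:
T = -5 (T = -7 + 2 = -5)
R(p) = -5
b(a) = 8 + a² - 5*a (b(a) = (a² - 5*a) + 8 = 8 + a² - 5*a)
(88 + b(3))² = (88 + (8 + 3² - 5*3))² = (88 + (8 + 9 - 15))² = (88 + 2)² = 90² = 8100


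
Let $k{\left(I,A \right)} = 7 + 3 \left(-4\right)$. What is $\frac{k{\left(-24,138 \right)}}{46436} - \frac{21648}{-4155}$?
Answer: $\frac{335075251}{64313860} \approx 5.21$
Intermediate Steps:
$k{\left(I,A \right)} = -5$ ($k{\left(I,A \right)} = 7 - 12 = -5$)
$\frac{k{\left(-24,138 \right)}}{46436} - \frac{21648}{-4155} = - \frac{5}{46436} - \frac{21648}{-4155} = \left(-5\right) \frac{1}{46436} - - \frac{7216}{1385} = - \frac{5}{46436} + \frac{7216}{1385} = \frac{335075251}{64313860}$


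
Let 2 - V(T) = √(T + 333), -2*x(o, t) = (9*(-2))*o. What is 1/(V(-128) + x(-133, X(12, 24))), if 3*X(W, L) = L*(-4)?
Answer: -239/285564 + √205/1427820 ≈ -0.00082691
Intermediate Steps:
X(W, L) = -4*L/3 (X(W, L) = (L*(-4))/3 = (-4*L)/3 = -4*L/3)
x(o, t) = 9*o (x(o, t) = -9*(-2)*o/2 = -(-9)*o = 9*o)
V(T) = 2 - √(333 + T) (V(T) = 2 - √(T + 333) = 2 - √(333 + T))
1/(V(-128) + x(-133, X(12, 24))) = 1/((2 - √(333 - 128)) + 9*(-133)) = 1/((2 - √205) - 1197) = 1/(-1195 - √205)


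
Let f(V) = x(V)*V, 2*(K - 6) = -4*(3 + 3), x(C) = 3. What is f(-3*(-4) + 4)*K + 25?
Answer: -263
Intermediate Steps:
K = -6 (K = 6 + (-4*(3 + 3))/2 = 6 + (-4*6)/2 = 6 + (½)*(-24) = 6 - 12 = -6)
f(V) = 3*V
f(-3*(-4) + 4)*K + 25 = (3*(-3*(-4) + 4))*(-6) + 25 = (3*(12 + 4))*(-6) + 25 = (3*16)*(-6) + 25 = 48*(-6) + 25 = -288 + 25 = -263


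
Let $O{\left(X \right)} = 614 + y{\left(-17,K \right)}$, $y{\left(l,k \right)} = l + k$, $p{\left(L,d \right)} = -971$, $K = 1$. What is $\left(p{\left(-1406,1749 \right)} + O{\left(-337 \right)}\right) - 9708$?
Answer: $-10081$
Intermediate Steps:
$y{\left(l,k \right)} = k + l$
$O{\left(X \right)} = 598$ ($O{\left(X \right)} = 614 + \left(1 - 17\right) = 614 - 16 = 598$)
$\left(p{\left(-1406,1749 \right)} + O{\left(-337 \right)}\right) - 9708 = \left(-971 + 598\right) - 9708 = -373 - 9708 = -10081$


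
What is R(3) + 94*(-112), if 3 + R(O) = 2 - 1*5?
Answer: -10534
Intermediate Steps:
R(O) = -6 (R(O) = -3 + (2 - 1*5) = -3 + (2 - 5) = -3 - 3 = -6)
R(3) + 94*(-112) = -6 + 94*(-112) = -6 - 10528 = -10534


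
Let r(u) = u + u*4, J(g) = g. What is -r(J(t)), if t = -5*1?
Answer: 25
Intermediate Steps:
t = -5
r(u) = 5*u (r(u) = u + 4*u = 5*u)
-r(J(t)) = -5*(-5) = -1*(-25) = 25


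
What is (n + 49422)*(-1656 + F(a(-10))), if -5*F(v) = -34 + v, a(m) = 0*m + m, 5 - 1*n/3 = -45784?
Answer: -1538394204/5 ≈ -3.0768e+8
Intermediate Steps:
n = 137367 (n = 15 - 3*(-45784) = 15 + 137352 = 137367)
a(m) = m (a(m) = 0 + m = m)
F(v) = 34/5 - v/5 (F(v) = -(-34 + v)/5 = 34/5 - v/5)
(n + 49422)*(-1656 + F(a(-10))) = (137367 + 49422)*(-1656 + (34/5 - ⅕*(-10))) = 186789*(-1656 + (34/5 + 2)) = 186789*(-1656 + 44/5) = 186789*(-8236/5) = -1538394204/5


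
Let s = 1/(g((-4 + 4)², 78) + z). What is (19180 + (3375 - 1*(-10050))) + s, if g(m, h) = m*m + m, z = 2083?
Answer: 67916216/2083 ≈ 32605.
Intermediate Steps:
g(m, h) = m + m² (g(m, h) = m² + m = m + m²)
s = 1/2083 (s = 1/((-4 + 4)²*(1 + (-4 + 4)²) + 2083) = 1/(0²*(1 + 0²) + 2083) = 1/(0*(1 + 0) + 2083) = 1/(0*1 + 2083) = 1/(0 + 2083) = 1/2083 ≈ 0.00048008)
(19180 + (3375 - 1*(-10050))) + s = (19180 + (3375 - 1*(-10050))) + 1/2083 = (19180 + (3375 + 10050)) + 1/2083 = (19180 + 13425) + 1/2083 = 32605 + 1/2083 = 67916216/2083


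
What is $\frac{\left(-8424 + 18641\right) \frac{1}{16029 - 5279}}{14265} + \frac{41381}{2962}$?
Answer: $\frac{1586438721626}{113554749375} \approx 13.971$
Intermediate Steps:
$\frac{\left(-8424 + 18641\right) \frac{1}{16029 - 5279}}{14265} + \frac{41381}{2962} = \frac{10217}{10750} \cdot \frac{1}{14265} + 41381 \cdot \frac{1}{2962} = 10217 \cdot \frac{1}{10750} \cdot \frac{1}{14265} + \frac{41381}{2962} = \frac{10217}{10750} \cdot \frac{1}{14265} + \frac{41381}{2962} = \frac{10217}{153348750} + \frac{41381}{2962} = \frac{1586438721626}{113554749375}$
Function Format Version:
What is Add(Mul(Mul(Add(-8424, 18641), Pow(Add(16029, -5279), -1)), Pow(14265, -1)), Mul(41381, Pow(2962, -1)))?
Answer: Rational(1586438721626, 113554749375) ≈ 13.971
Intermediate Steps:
Add(Mul(Mul(Add(-8424, 18641), Pow(Add(16029, -5279), -1)), Pow(14265, -1)), Mul(41381, Pow(2962, -1))) = Add(Mul(Mul(10217, Pow(10750, -1)), Rational(1, 14265)), Mul(41381, Rational(1, 2962))) = Add(Mul(Mul(10217, Rational(1, 10750)), Rational(1, 14265)), Rational(41381, 2962)) = Add(Mul(Rational(10217, 10750), Rational(1, 14265)), Rational(41381, 2962)) = Add(Rational(10217, 153348750), Rational(41381, 2962)) = Rational(1586438721626, 113554749375)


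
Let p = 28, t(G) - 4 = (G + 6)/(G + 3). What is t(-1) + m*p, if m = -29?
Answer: -1611/2 ≈ -805.50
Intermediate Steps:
t(G) = 4 + (6 + G)/(3 + G) (t(G) = 4 + (G + 6)/(G + 3) = 4 + (6 + G)/(3 + G))
t(-1) + m*p = (18 + 5*(-1))/(3 - 1) - 29*28 = (18 - 5)/2 - 812 = (1/2)*13 - 812 = 13/2 - 812 = -1611/2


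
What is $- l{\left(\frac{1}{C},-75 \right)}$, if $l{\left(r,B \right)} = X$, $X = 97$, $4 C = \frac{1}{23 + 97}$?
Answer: $-97$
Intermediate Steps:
$C = \frac{1}{480}$ ($C = \frac{1}{4 \left(23 + 97\right)} = \frac{1}{4 \cdot 120} = \frac{1}{4} \cdot \frac{1}{120} = \frac{1}{480} \approx 0.0020833$)
$l{\left(r,B \right)} = 97$
$- l{\left(\frac{1}{C},-75 \right)} = \left(-1\right) 97 = -97$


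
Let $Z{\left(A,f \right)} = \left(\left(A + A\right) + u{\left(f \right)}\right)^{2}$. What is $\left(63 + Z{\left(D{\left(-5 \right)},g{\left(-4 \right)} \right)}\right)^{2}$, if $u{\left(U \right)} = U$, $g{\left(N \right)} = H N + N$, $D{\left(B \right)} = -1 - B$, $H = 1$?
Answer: $3969$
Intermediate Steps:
$g{\left(N \right)} = 2 N$ ($g{\left(N \right)} = 1 N + N = N + N = 2 N$)
$Z{\left(A,f \right)} = \left(f + 2 A\right)^{2}$ ($Z{\left(A,f \right)} = \left(\left(A + A\right) + f\right)^{2} = \left(2 A + f\right)^{2} = \left(f + 2 A\right)^{2}$)
$\left(63 + Z{\left(D{\left(-5 \right)},g{\left(-4 \right)} \right)}\right)^{2} = \left(63 + \left(2 \left(-4\right) + 2 \left(-1 - -5\right)\right)^{2}\right)^{2} = \left(63 + \left(-8 + 2 \left(-1 + 5\right)\right)^{2}\right)^{2} = \left(63 + \left(-8 + 2 \cdot 4\right)^{2}\right)^{2} = \left(63 + \left(-8 + 8\right)^{2}\right)^{2} = \left(63 + 0^{2}\right)^{2} = \left(63 + 0\right)^{2} = 63^{2} = 3969$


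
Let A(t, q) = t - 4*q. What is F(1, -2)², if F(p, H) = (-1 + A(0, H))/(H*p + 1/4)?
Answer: 16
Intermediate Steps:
F(p, H) = (-1 - 4*H)/(¼ + H*p) (F(p, H) = (-1 + (0 - 4*H))/(H*p + 1/4) = (-1 - 4*H)/(H*p + ¼) = (-1 - 4*H)/(¼ + H*p))
F(1, -2)² = (4*(-1 - 4*(-2))/(1 + 4*(-2)*1))² = (4*(-1 + 8)/(1 - 8))² = (4*7/(-7))² = (4*(-⅐)*7)² = (-4)² = 16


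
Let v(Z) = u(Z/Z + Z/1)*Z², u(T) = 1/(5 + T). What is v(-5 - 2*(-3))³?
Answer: 1/343 ≈ 0.0029155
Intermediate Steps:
v(Z) = Z²/(6 + Z) (v(Z) = Z²/(5 + (Z/Z + Z/1)) = Z²/(5 + (1 + Z*1)) = Z²/(5 + (1 + Z)) = Z²/(6 + Z))
v(-5 - 2*(-3))³ = ((-5 - 2*(-3))²/(6 + (-5 - 2*(-3))))³ = ((-5 + 6)²/(6 + (-5 + 6)))³ = (1²/(6 + 1))³ = (1/7)³ = (1*(⅐))³ = (⅐)³ = 1/343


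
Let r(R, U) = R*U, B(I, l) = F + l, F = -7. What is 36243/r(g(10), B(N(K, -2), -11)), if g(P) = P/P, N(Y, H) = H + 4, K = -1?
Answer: -4027/2 ≈ -2013.5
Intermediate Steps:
N(Y, H) = 4 + H
g(P) = 1
B(I, l) = -7 + l
36243/r(g(10), B(N(K, -2), -11)) = 36243/((1*(-7 - 11))) = 36243/((1*(-18))) = 36243/(-18) = 36243*(-1/18) = -4027/2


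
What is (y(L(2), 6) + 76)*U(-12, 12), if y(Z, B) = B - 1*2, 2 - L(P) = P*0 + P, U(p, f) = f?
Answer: 960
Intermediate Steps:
L(P) = 2 - P (L(P) = 2 - (P*0 + P) = 2 - (0 + P) = 2 - P)
y(Z, B) = -2 + B (y(Z, B) = B - 2 = -2 + B)
(y(L(2), 6) + 76)*U(-12, 12) = ((-2 + 6) + 76)*12 = (4 + 76)*12 = 80*12 = 960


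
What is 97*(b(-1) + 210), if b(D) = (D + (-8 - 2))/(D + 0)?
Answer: 21437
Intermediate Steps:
b(D) = (-10 + D)/D (b(D) = (D - 10)/D = (-10 + D)/D)
97*(b(-1) + 210) = 97*((-10 - 1)/(-1) + 210) = 97*(-1*(-11) + 210) = 97*(11 + 210) = 97*221 = 21437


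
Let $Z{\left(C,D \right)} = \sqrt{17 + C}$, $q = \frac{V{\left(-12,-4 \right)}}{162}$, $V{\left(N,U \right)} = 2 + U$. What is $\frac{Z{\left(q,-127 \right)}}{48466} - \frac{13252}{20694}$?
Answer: $- \frac{6626}{10347} + \frac{2 \sqrt{86}}{218097} \approx -0.64029$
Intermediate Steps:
$q = - \frac{1}{81}$ ($q = \frac{2 - 4}{162} = \left(-2\right) \frac{1}{162} = - \frac{1}{81} \approx -0.012346$)
$\frac{Z{\left(q,-127 \right)}}{48466} - \frac{13252}{20694} = \frac{\sqrt{17 - \frac{1}{81}}}{48466} - \frac{13252}{20694} = \sqrt{\frac{1376}{81}} \cdot \frac{1}{48466} - \frac{6626}{10347} = \frac{4 \sqrt{86}}{9} \cdot \frac{1}{48466} - \frac{6626}{10347} = \frac{2 \sqrt{86}}{218097} - \frac{6626}{10347} = - \frac{6626}{10347} + \frac{2 \sqrt{86}}{218097}$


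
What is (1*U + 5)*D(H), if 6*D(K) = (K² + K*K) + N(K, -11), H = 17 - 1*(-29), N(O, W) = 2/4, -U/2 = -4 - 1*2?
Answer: 143905/12 ≈ 11992.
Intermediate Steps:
U = 12 (U = -2*(-4 - 1*2) = -2*(-4 - 2) = -2*(-6) = 12)
N(O, W) = ½ (N(O, W) = 2*(¼) = ½)
H = 46 (H = 17 + 29 = 46)
D(K) = 1/12 + K²/3 (D(K) = ((K² + K*K) + ½)/6 = ((K² + K²) + ½)/6 = (2*K² + ½)/6 = (½ + 2*K²)/6 = 1/12 + K²/3)
(1*U + 5)*D(H) = (1*12 + 5)*(1/12 + (⅓)*46²) = (12 + 5)*(1/12 + (⅓)*2116) = 17*(1/12 + 2116/3) = 17*(8465/12) = 143905/12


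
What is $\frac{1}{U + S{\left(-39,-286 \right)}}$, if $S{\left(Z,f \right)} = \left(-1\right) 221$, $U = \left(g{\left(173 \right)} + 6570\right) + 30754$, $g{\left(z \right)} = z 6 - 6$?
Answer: $\frac{1}{38135} \approx 2.6223 \cdot 10^{-5}$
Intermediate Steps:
$g{\left(z \right)} = -6 + 6 z$ ($g{\left(z \right)} = 6 z - 6 = -6 + 6 z$)
$U = 38356$ ($U = \left(\left(-6 + 6 \cdot 173\right) + 6570\right) + 30754 = \left(\left(-6 + 1038\right) + 6570\right) + 30754 = \left(1032 + 6570\right) + 30754 = 7602 + 30754 = 38356$)
$S{\left(Z,f \right)} = -221$
$\frac{1}{U + S{\left(-39,-286 \right)}} = \frac{1}{38356 - 221} = \frac{1}{38135}$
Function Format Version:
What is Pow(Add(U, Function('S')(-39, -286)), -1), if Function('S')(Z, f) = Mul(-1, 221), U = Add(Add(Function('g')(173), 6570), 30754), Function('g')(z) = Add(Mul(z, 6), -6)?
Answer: Rational(1, 38135) ≈ 2.6223e-5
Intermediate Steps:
Function('g')(z) = Add(-6, Mul(6, z)) (Function('g')(z) = Add(Mul(6, z), -6) = Add(-6, Mul(6, z)))
U = 38356 (U = Add(Add(Add(-6, Mul(6, 173)), 6570), 30754) = Add(Add(Add(-6, 1038), 6570), 30754) = Add(Add(1032, 6570), 30754) = Add(7602, 30754) = 38356)
Function('S')(Z, f) = -221
Pow(Add(U, Function('S')(-39, -286)), -1) = Pow(Add(38356, -221), -1) = Pow(38135, -1) = Rational(1, 38135)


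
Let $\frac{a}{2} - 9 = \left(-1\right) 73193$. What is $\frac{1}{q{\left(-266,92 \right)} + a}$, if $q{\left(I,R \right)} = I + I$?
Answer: $- \frac{1}{146900} \approx -6.8073 \cdot 10^{-6}$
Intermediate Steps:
$q{\left(I,R \right)} = 2 I$
$a = -146368$ ($a = 18 + 2 \left(\left(-1\right) 73193\right) = 18 + 2 \left(-73193\right) = 18 - 146386 = -146368$)
$\frac{1}{q{\left(-266,92 \right)} + a} = \frac{1}{2 \left(-266\right) - 146368} = \frac{1}{-532 - 146368} = \frac{1}{-146900} = - \frac{1}{146900}$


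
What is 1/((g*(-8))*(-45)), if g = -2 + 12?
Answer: 1/3600 ≈ 0.00027778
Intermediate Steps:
g = 10
1/((g*(-8))*(-45)) = 1/((10*(-8))*(-45)) = 1/(-80*(-45)) = 1/3600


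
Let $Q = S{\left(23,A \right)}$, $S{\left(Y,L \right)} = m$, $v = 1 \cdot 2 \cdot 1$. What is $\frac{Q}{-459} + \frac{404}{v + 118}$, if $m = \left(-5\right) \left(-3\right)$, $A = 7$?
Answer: $\frac{5101}{1530} \approx 3.334$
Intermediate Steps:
$v = 2$ ($v = 2 \cdot 1 = 2$)
$m = 15$
$S{\left(Y,L \right)} = 15$
$Q = 15$
$\frac{Q}{-459} + \frac{404}{v + 118} = \frac{15}{-459} + \frac{404}{2 + 118} = 15 \left(- \frac{1}{459}\right) + \frac{404}{120} = - \frac{5}{153} + 404 \cdot \frac{1}{120} = - \frac{5}{153} + \frac{101}{30} = \frac{5101}{1530}$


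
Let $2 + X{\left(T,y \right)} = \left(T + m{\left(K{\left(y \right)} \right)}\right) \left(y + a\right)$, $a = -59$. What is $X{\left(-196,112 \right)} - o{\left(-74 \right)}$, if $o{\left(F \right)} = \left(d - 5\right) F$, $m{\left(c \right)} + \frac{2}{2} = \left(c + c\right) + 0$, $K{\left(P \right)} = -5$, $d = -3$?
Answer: $-11565$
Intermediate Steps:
$m{\left(c \right)} = -1 + 2 c$ ($m{\left(c \right)} = -1 + \left(\left(c + c\right) + 0\right) = -1 + \left(2 c + 0\right) = -1 + 2 c$)
$X{\left(T,y \right)} = -2 + \left(-59 + y\right) \left(-11 + T\right)$ ($X{\left(T,y \right)} = -2 + \left(T + \left(-1 + 2 \left(-5\right)\right)\right) \left(y - 59\right) = -2 + \left(T - 11\right) \left(-59 + y\right) = -2 + \left(-11 + T\right) \left(-59 + y\right) = -2 + \left(-59 + y\right) \left(-11 + T\right)$)
$o{\left(F \right)} = - 8 F$ ($o{\left(F \right)} = \left(-3 - 5\right) F = - 8 F$)
$X{\left(-196,112 \right)} - o{\left(-74 \right)} = \left(647 - -11564 - 1232 - 21952\right) - \left(-8\right) \left(-74\right) = \left(647 + 11564 - 1232 - 21952\right) - 592 = -10973 - 592 = -11565$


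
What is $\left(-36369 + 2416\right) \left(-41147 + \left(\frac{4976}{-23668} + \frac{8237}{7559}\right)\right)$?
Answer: $\frac{62484595424732724}{44726603} \approx 1.397 \cdot 10^{9}$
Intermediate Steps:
$\left(-36369 + 2416\right) \left(-41147 + \left(\frac{4976}{-23668} + \frac{8237}{7559}\right)\right) = - 33953 \left(-41147 + \left(4976 \left(- \frac{1}{23668}\right) + 8237 \cdot \frac{1}{7559}\right)\right) = - 33953 \left(-41147 + \left(- \frac{1244}{5917} + \frac{8237}{7559}\right)\right) = - 33953 \left(-41147 + \frac{39334933}{44726603}\right) = \left(-33953\right) \left(- \frac{1840326198708}{44726603}\right) = \frac{62484595424732724}{44726603}$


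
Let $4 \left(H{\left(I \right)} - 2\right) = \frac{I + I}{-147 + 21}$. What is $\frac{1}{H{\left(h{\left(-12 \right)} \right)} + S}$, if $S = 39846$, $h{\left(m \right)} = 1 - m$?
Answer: $\frac{252}{10041683} \approx 2.5095 \cdot 10^{-5}$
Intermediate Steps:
$H{\left(I \right)} = 2 - \frac{I}{252}$ ($H{\left(I \right)} = 2 + \frac{\left(I + I\right) \frac{1}{-147 + 21}}{4} = 2 + \frac{2 I \frac{1}{-126}}{4} = 2 + \frac{2 I \left(- \frac{1}{126}\right)}{4} = 2 + \frac{\left(- \frac{1}{63}\right) I}{4} = 2 - \frac{I}{252}$)
$\frac{1}{H{\left(h{\left(-12 \right)} \right)} + S} = \frac{1}{\left(2 - \frac{1 - -12}{252}\right) + 39846} = \frac{1}{\left(2 - \frac{1 + 12}{252}\right) + 39846} = \frac{1}{\left(2 - \frac{13}{252}\right) + 39846} = \frac{1}{\frac{491}{252} + 39846} = \frac{1}{\frac{10041683}{252}} = \frac{252}{10041683}$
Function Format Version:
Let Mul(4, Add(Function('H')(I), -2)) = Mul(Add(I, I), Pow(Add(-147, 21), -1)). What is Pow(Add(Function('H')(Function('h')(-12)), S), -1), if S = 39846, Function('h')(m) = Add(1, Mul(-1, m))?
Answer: Rational(252, 10041683) ≈ 2.5095e-5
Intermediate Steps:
Function('H')(I) = Add(2, Mul(Rational(-1, 252), I)) (Function('H')(I) = Add(2, Mul(Rational(1, 4), Mul(Add(I, I), Pow(Add(-147, 21), -1)))) = Add(2, Mul(Rational(1, 4), Mul(Mul(2, I), Pow(-126, -1)))) = Add(2, Mul(Rational(1, 4), Mul(Mul(2, I), Rational(-1, 126)))) = Add(2, Mul(Rational(1, 4), Mul(Rational(-1, 63), I))) = Add(2, Mul(Rational(-1, 252), I)))
Pow(Add(Function('H')(Function('h')(-12)), S), -1) = Pow(Add(Add(2, Mul(Rational(-1, 252), Add(1, Mul(-1, -12)))), 39846), -1) = Pow(Add(Add(2, Mul(Rational(-1, 252), Add(1, 12))), 39846), -1) = Pow(Add(Add(2, Mul(Rational(-1, 252), 13)), 39846), -1) = Pow(Add(Add(2, Rational(-13, 252)), 39846), -1) = Pow(Add(Rational(491, 252), 39846), -1) = Pow(Rational(10041683, 252), -1) = Rational(252, 10041683)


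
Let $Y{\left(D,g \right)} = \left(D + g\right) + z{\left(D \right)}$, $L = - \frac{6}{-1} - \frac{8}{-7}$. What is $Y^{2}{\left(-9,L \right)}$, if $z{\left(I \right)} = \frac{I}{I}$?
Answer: $\frac{36}{49} \approx 0.73469$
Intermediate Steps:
$z{\left(I \right)} = 1$
$L = \frac{50}{7}$ ($L = \left(-6\right) \left(-1\right) - - \frac{8}{7} = 6 + \frac{8}{7} = \frac{50}{7} \approx 7.1429$)
$Y{\left(D,g \right)} = 1 + D + g$ ($Y{\left(D,g \right)} = \left(D + g\right) + 1 = 1 + D + g$)
$Y^{2}{\left(-9,L \right)} = \left(1 - 9 + \frac{50}{7}\right)^{2} = \left(- \frac{6}{7}\right)^{2} = \frac{36}{49}$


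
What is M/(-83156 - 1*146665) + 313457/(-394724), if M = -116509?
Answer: -26050102681/90715864404 ≈ -0.28716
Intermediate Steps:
M/(-83156 - 1*146665) + 313457/(-394724) = -116509/(-83156 - 1*146665) + 313457/(-394724) = -116509/(-83156 - 146665) + 313457*(-1/394724) = -116509/(-229821) - 313457/394724 = -116509*(-1/229821) - 313457/394724 = 116509/229821 - 313457/394724 = -26050102681/90715864404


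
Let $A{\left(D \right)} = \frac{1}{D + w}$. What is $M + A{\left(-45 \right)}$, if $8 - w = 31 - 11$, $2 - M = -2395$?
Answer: $\frac{136628}{57} \approx 2397.0$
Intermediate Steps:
$M = 2397$ ($M = 2 - -2395 = 2 + 2395 = 2397$)
$w = -12$ ($w = 8 - \left(31 - 11\right) = 8 - 20 = -12$)
$A{\left(D \right)} = \frac{1}{-12 + D}$ ($A{\left(D \right)} = \frac{1}{D - 12} = \frac{1}{-12 + D}$)
$M + A{\left(-45 \right)} = 2397 + \frac{1}{-12 - 45} = 2397 + \frac{1}{-57} = 2397 - \frac{1}{57} = \frac{136628}{57}$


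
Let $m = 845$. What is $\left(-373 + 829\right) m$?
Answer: $385320$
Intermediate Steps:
$\left(-373 + 829\right) m = \left(-373 + 829\right) 845 = 456 \cdot 845 = 385320$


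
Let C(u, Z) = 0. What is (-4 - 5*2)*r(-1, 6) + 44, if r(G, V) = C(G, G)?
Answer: 44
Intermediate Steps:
r(G, V) = 0
(-4 - 5*2)*r(-1, 6) + 44 = (-4 - 5*2)*0 + 44 = (-4 - 10)*0 + 44 = -14*0 + 44 = 0 + 44 = 44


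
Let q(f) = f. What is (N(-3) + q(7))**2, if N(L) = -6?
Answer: 1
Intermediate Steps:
(N(-3) + q(7))**2 = (-6 + 7)**2 = 1**2 = 1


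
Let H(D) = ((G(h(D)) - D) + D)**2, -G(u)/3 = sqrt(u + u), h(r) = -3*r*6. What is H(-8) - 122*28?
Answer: -824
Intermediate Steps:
h(r) = -18*r
G(u) = -3*sqrt(2)*sqrt(u) (G(u) = -3*sqrt(u + u) = -3*sqrt(2)*sqrt(u))
H(D) = -324*D (H(D) = ((-3*sqrt(2)*sqrt(-18*D) - D) + D)**2 = ((-3*sqrt(2)*3*sqrt(2)*sqrt(-D) - D) + D)**2 = ((-18*sqrt(-D) - D) + D)**2 = ((-D - 18*sqrt(-D)) + D)**2 = (-18*sqrt(-D))**2 = -324*D)
H(-8) - 122*28 = -324*(-8) - 122*28 = 2592 - 3416 = -824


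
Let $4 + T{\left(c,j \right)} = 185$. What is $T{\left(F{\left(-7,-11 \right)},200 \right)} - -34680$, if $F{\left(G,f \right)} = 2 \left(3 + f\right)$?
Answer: $34861$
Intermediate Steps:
$F{\left(G,f \right)} = 6 + 2 f$
$T{\left(c,j \right)} = 181$ ($T{\left(c,j \right)} = -4 + 185 = 181$)
$T{\left(F{\left(-7,-11 \right)},200 \right)} - -34680 = 181 - -34680 = 181 + 34680 = 34861$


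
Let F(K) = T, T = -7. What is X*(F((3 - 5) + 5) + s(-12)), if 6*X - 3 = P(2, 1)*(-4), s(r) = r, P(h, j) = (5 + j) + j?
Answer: 475/6 ≈ 79.167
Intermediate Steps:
P(h, j) = 5 + 2*j
X = -25/6 (X = 1/2 + ((5 + 2*1)*(-4))/6 = 1/2 + ((5 + 2)*(-4))/6 = 1/2 + (7*(-4))/6 = 1/2 + (1/6)*(-28) = 1/2 - 14/3 = -25/6 ≈ -4.1667)
F(K) = -7
X*(F((3 - 5) + 5) + s(-12)) = -25*(-7 - 12)/6 = -25/6*(-19) = 475/6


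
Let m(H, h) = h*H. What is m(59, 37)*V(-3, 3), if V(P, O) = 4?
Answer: 8732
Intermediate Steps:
m(H, h) = H*h
m(59, 37)*V(-3, 3) = (59*37)*4 = 2183*4 = 8732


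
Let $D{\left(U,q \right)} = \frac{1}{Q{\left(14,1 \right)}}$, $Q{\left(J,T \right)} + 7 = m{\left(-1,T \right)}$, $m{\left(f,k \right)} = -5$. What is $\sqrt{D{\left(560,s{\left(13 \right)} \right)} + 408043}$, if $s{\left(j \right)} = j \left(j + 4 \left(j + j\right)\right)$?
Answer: $\frac{\sqrt{14689545}}{6} \approx 638.78$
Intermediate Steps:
$Q{\left(J,T \right)} = -12$ ($Q{\left(J,T \right)} = -7 - 5 = -12$)
$s{\left(j \right)} = 9 j^{2}$ ($s{\left(j \right)} = j \left(j + 4 \cdot 2 j\right) = j \left(j + 8 j\right) = j 9 j = 9 j^{2}$)
$D{\left(U,q \right)} = - \frac{1}{12}$ ($D{\left(U,q \right)} = \frac{1}{-12} = - \frac{1}{12}$)
$\sqrt{D{\left(560,s{\left(13 \right)} \right)} + 408043} = \sqrt{- \frac{1}{12} + 408043} = \sqrt{\frac{4896515}{12}} = \frac{\sqrt{14689545}}{6}$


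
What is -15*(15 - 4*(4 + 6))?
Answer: 375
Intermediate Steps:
-15*(15 - 4*(4 + 6)) = -15*(15 - 4*10) = -15*(15 - 40) = -15*(-25) = 375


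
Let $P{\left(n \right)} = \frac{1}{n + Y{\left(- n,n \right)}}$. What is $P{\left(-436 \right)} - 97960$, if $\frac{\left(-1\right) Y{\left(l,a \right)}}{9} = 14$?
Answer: $- \frac{55053521}{562} \approx -97960.0$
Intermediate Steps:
$Y{\left(l,a \right)} = -126$ ($Y{\left(l,a \right)} = \left(-9\right) 14 = -126$)
$P{\left(n \right)} = \frac{1}{-126 + n}$ ($P{\left(n \right)} = \frac{1}{n - 126} = \frac{1}{-126 + n}$)
$P{\left(-436 \right)} - 97960 = \frac{1}{-126 - 436} - 97960 = \frac{1}{-562} - 97960 = - \frac{1}{562} - 97960 = - \frac{55053521}{562}$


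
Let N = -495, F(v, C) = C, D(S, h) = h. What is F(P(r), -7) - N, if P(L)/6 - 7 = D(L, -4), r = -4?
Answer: 488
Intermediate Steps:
P(L) = 18 (P(L) = 42 + 6*(-4) = 42 - 24 = 18)
F(P(r), -7) - N = -7 - 1*(-495) = -7 + 495 = 488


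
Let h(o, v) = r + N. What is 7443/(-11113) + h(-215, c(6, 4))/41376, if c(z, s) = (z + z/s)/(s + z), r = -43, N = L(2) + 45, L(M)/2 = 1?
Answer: -76979279/114952872 ≈ -0.66966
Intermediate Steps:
L(M) = 2 (L(M) = 2*1 = 2)
N = 47 (N = 2 + 45 = 47)
c(z, s) = (z + z/s)/(s + z)
h(o, v) = 4 (h(o, v) = -43 + 47 = 4)
7443/(-11113) + h(-215, c(6, 4))/41376 = 7443/(-11113) + 4/41376 = 7443*(-1/11113) + 4*(1/41376) = -7443/11113 + 1/10344 = -76979279/114952872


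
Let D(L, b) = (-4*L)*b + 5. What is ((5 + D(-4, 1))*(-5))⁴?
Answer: 285610000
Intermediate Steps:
D(L, b) = 5 - 4*L*b (D(L, b) = -4*L*b + 5 = 5 - 4*L*b)
((5 + D(-4, 1))*(-5))⁴ = ((5 + (5 - 4*(-4)*1))*(-5))⁴ = ((5 + (5 + 16))*(-5))⁴ = ((5 + 21)*(-5))⁴ = (26*(-5))⁴ = (-130)⁴ = 285610000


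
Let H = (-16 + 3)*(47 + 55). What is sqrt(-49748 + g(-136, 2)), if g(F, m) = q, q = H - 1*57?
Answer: I*sqrt(51131) ≈ 226.12*I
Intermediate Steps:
H = -1326 (H = -13*102 = -1326)
q = -1383 (q = -1326 - 1*57 = -1326 - 57 = -1383)
g(F, m) = -1383
sqrt(-49748 + g(-136, 2)) = sqrt(-49748 - 1383) = sqrt(-51131) = I*sqrt(51131)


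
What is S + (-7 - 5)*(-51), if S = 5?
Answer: 617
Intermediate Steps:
S + (-7 - 5)*(-51) = 5 + (-7 - 5)*(-51) = 5 - 12*(-51) = 5 + 612 = 617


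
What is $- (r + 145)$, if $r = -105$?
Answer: $-40$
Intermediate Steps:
$- (r + 145) = - (-105 + 145) = \left(-1\right) 40 = -40$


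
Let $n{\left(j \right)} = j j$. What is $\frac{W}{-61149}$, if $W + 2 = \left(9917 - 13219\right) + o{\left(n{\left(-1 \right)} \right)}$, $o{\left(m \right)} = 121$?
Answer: $\frac{1061}{20383} \approx 0.052053$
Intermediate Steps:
$n{\left(j \right)} = j^{2}$
$W = -3183$ ($W = -2 + \left(\left(9917 - 13219\right) + 121\right) = -2 + \left(-3302 + 121\right) = -2 - 3181 = -3183$)
$\frac{W}{-61149} = - \frac{3183}{-61149} = \left(-3183\right) \left(- \frac{1}{61149}\right) = \frac{1061}{20383}$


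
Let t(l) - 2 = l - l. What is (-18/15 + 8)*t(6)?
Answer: 68/5 ≈ 13.600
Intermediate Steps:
t(l) = 2 (t(l) = 2 + (l - l) = 2 + 0 = 2)
(-18/15 + 8)*t(6) = (-18/15 + 8)*2 = (-18*1/15 + 8)*2 = (-6/5 + 8)*2 = (34/5)*2 = 68/5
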